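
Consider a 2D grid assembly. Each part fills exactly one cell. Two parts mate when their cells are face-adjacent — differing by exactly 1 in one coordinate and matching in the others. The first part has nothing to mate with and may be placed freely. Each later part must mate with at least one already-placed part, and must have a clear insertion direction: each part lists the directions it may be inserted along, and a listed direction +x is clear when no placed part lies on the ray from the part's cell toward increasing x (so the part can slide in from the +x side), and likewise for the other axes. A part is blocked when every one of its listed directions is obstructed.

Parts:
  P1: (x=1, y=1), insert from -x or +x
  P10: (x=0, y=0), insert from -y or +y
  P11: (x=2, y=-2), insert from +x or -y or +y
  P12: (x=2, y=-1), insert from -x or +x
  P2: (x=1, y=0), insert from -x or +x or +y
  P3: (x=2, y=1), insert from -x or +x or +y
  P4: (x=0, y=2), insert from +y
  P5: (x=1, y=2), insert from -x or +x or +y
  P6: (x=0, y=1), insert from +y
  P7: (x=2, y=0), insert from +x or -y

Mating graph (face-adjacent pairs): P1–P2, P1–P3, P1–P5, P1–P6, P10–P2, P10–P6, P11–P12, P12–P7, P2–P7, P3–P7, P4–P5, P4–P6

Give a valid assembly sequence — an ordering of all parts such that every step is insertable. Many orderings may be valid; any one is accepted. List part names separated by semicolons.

1. P7@(2, 0) [+x clear] — {P7}
2. P2@(1, 0) [-x clear] — {P2, P7}
3. P1@(1, 1) [-x clear] — {P1, P2, P7}
4. P6@(0, 1) [+y clear] — {P1, P2, P6, P7}
5. P4@(0, 2) [+y clear] — {P1, P2, P4, P6, P7}
6. P10@(0, 0) [-y clear] — {P1, P10, P2, P4, P6, P7}
7. P5@(1, 2) [+x clear] — {P1, P10, P2, P4, P5, P6, P7}
8. P3@(2, 1) [+x clear] — {P1, P10, P2, P3, P4, P5, P6, P7}
9. P12@(2, -1) [-x clear] — {P1, P10, P12, P2, P3, P4, P5, P6, P7}
10. P11@(2, -2) [+x clear] — {P1, P10, P11, P12, P2, P3, P4, P5, P6, P7}

P7; P2; P1; P6; P4; P10; P5; P3; P12; P11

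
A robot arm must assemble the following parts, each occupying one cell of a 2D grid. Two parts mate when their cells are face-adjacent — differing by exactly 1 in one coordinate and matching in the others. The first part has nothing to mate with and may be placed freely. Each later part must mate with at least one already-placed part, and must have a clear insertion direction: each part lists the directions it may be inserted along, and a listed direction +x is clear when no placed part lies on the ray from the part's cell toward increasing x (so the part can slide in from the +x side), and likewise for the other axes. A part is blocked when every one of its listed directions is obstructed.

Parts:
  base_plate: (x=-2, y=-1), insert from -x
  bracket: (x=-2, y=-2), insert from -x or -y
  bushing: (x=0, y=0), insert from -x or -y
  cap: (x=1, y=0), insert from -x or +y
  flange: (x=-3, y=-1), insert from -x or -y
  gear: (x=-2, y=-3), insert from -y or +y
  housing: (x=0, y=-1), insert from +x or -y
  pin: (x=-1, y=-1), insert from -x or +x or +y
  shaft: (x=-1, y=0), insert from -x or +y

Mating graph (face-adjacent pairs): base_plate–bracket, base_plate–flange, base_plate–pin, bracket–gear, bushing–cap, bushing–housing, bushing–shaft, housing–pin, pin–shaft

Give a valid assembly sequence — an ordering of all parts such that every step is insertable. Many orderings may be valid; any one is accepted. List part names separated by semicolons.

1. housing@(0, -1) [+x clear] — {housing}
2. pin@(-1, -1) [-x clear] — {housing, pin}
3. bushing@(0, 0) [-x clear] — {bushing, housing, pin}
4. shaft@(-1, 0) [-x clear] — {bushing, housing, pin, shaft}
5. base_plate@(-2, -1) [-x clear] — {base_plate, bushing, housing, pin, shaft}
6. bracket@(-2, -2) [-x clear] — {base_plate, bracket, bushing, housing, pin, shaft}
7. flange@(-3, -1) [-x clear] — {base_plate, bracket, bushing, flange, housing, pin, shaft}
8. cap@(1, 0) [+y clear] — {base_plate, bracket, bushing, cap, flange, housing, pin, shaft}
9. gear@(-2, -3) [-y clear] — {base_plate, bracket, bushing, cap, flange, gear, housing, pin, shaft}

housing; pin; bushing; shaft; base_plate; bracket; flange; cap; gear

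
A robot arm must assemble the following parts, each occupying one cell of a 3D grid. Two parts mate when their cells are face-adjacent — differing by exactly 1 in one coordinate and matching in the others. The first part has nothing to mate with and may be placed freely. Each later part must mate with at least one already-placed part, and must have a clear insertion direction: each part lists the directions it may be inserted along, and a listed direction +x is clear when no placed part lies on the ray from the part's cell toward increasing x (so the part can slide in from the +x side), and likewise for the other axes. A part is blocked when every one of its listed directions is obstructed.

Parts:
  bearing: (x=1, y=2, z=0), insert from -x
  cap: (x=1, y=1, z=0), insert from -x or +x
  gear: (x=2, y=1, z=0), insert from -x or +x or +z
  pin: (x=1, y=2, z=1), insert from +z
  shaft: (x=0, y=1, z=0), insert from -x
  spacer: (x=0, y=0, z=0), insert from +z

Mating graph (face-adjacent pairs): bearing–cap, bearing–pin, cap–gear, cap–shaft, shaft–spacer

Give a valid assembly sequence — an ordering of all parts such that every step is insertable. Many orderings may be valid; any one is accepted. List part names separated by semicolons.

1. spacer@(0, 0, 0) [+z clear] — {spacer}
2. shaft@(0, 1, 0) [-x clear] — {shaft, spacer}
3. cap@(1, 1, 0) [+x clear] — {cap, shaft, spacer}
4. gear@(2, 1, 0) [+x clear] — {cap, gear, shaft, spacer}
5. bearing@(1, 2, 0) [-x clear] — {bearing, cap, gear, shaft, spacer}
6. pin@(1, 2, 1) [+z clear] — {bearing, cap, gear, pin, shaft, spacer}

spacer; shaft; cap; gear; bearing; pin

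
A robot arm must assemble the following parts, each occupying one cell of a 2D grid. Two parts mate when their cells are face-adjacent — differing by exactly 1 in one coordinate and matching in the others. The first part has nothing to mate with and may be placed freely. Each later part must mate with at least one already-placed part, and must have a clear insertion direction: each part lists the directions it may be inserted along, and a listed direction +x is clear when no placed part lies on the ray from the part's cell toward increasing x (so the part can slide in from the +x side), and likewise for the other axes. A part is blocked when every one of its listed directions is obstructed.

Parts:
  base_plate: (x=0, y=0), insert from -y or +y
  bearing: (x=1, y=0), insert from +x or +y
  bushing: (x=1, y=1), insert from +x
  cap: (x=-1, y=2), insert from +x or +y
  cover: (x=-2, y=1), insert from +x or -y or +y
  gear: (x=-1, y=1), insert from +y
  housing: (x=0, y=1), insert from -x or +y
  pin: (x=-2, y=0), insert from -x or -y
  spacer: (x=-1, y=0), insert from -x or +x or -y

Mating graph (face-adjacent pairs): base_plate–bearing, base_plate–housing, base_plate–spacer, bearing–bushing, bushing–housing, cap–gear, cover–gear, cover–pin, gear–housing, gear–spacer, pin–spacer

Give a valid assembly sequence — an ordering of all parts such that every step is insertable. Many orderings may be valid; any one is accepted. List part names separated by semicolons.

1. bushing@(1, 1) [+x clear] — {bushing}
2. bearing@(1, 0) [+x clear] — {bearing, bushing}
3. housing@(0, 1) [-x clear] — {bearing, bushing, housing}
4. base_plate@(0, 0) [-y clear] — {base_plate, bearing, bushing, housing}
5. spacer@(-1, 0) [-x clear] — {base_plate, bearing, bushing, housing, spacer}
6. pin@(-2, 0) [-x clear] — {base_plate, bearing, bushing, housing, pin, spacer}
7. cover@(-2, 1) [+y clear] — {base_plate, bearing, bushing, cover, housing, pin, spacer}
8. gear@(-1, 1) [+y clear] — {base_plate, bearing, bushing, cover, gear, housing, pin, spacer}
9. cap@(-1, 2) [+x clear] — {base_plate, bearing, bushing, cap, cover, gear, housing, pin, spacer}

bushing; bearing; housing; base_plate; spacer; pin; cover; gear; cap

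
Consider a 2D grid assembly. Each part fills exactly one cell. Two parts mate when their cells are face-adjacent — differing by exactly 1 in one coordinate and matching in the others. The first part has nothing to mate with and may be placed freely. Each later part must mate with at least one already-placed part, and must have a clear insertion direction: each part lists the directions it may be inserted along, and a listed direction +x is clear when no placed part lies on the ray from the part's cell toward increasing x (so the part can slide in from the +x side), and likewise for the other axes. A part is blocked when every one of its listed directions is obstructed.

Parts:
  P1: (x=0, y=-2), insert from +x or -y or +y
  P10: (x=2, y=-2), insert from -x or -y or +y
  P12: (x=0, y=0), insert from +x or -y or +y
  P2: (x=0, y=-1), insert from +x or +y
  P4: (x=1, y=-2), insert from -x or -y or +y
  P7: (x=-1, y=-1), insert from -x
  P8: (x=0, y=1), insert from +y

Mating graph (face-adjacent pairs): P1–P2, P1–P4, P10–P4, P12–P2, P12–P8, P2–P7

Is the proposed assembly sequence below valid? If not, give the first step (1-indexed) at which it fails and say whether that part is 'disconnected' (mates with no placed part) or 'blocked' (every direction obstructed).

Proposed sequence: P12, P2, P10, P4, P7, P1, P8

1. P12@(0, 0) [+x clear] — {P12}
2. P2@(0, -1) [+x clear] — {P12, P2}
3. P10@(2, -2) — no placed neighbour ⇒ disconnected

Invalid at step 3 (disconnected)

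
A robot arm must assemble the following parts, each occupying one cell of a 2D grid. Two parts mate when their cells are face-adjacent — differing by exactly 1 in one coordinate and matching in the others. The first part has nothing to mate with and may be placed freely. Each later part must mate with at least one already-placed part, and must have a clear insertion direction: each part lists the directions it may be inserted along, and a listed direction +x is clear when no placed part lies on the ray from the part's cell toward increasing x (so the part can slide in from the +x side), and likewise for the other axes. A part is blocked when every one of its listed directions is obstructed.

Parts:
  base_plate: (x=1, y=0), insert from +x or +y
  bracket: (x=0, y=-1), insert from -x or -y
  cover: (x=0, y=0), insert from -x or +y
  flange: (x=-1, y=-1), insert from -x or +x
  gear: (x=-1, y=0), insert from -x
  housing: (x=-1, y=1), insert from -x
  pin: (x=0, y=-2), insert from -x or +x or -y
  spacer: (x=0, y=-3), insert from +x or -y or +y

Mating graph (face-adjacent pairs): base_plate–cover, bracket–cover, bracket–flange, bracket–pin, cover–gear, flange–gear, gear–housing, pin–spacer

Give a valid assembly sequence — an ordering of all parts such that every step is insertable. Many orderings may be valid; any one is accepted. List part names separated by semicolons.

spacer; pin; bracket; flange; gear; cover; base_plate; housing

1. spacer@(0, -3) [+x clear] — {spacer}
2. pin@(0, -2) [-x clear] — {pin, spacer}
3. bracket@(0, -1) [-x clear] — {bracket, pin, spacer}
4. flange@(-1, -1) [-x clear] — {bracket, flange, pin, spacer}
5. gear@(-1, 0) [-x clear] — {bracket, flange, gear, pin, spacer}
6. cover@(0, 0) [+y clear] — {bracket, cover, flange, gear, pin, spacer}
7. base_plate@(1, 0) [+x clear] — {base_plate, bracket, cover, flange, gear, pin, spacer}
8. housing@(-1, 1) [-x clear] — {base_plate, bracket, cover, flange, gear, housing, pin, spacer}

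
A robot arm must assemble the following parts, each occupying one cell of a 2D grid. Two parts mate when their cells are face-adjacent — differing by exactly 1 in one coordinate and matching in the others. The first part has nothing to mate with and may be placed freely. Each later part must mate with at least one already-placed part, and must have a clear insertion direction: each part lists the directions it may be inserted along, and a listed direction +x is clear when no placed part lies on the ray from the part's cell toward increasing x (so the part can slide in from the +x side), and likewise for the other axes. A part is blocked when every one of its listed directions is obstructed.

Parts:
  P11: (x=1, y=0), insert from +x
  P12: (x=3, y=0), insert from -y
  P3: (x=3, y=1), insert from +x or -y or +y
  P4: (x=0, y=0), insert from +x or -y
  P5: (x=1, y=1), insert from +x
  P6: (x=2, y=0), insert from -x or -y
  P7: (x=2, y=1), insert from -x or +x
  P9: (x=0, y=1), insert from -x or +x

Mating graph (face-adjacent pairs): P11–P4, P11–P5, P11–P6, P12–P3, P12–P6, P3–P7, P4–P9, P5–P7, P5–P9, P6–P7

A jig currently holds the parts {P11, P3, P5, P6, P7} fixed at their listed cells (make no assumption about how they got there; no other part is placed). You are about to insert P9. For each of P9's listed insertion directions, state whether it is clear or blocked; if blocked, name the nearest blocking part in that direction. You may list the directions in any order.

+x: blocked by P5; -x: clear

-x: ray from P9(0, 1) has no placed part ⇒ clear
+x: nearest on ray is P5@(1, 1) ⇒ blocked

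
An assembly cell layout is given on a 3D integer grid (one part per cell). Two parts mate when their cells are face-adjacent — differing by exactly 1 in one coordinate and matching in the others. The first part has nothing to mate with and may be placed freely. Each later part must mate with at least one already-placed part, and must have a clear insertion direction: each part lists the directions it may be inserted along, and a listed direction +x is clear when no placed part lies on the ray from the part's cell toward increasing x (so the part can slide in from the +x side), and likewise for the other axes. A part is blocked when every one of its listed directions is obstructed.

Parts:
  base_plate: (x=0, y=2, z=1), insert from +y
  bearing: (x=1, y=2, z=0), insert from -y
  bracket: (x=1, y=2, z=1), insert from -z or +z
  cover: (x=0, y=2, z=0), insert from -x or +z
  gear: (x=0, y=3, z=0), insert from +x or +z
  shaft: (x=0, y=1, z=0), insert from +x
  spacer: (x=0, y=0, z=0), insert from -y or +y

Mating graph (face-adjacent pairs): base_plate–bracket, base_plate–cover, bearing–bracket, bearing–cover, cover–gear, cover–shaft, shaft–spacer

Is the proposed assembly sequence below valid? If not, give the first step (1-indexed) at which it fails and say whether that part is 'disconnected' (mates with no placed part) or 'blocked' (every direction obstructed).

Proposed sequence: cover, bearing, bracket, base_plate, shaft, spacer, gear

Valid

1. cover@(0, 2, 0) [-x clear] — {cover}
2. bearing@(1, 2, 0) [-y clear] — {bearing, cover}
3. bracket@(1, 2, 1) [+z clear] — {bearing, bracket, cover}
4. base_plate@(0, 2, 1) [+y clear] — {base_plate, bearing, bracket, cover}
5. shaft@(0, 1, 0) [+x clear] — {base_plate, bearing, bracket, cover, shaft}
6. spacer@(0, 0, 0) [-y clear] — {base_plate, bearing, bracket, cover, shaft, spacer}
7. gear@(0, 3, 0) [+x clear] — {base_plate, bearing, bracket, cover, gear, shaft, spacer}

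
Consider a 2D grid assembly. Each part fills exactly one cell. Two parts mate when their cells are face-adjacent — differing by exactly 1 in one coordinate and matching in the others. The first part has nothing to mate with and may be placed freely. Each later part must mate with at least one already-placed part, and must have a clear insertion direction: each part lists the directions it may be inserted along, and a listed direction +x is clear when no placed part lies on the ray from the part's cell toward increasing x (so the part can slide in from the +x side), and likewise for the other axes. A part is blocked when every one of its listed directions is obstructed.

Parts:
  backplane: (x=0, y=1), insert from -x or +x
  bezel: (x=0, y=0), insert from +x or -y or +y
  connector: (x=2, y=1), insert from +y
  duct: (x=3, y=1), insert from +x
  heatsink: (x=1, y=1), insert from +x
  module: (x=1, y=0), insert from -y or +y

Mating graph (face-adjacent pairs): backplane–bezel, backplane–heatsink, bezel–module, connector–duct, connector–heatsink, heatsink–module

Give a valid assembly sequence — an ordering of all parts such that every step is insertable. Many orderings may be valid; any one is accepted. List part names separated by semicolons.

1. heatsink@(1, 1) [+x clear] — {heatsink}
2. module@(1, 0) [-y clear] — {heatsink, module}
3. backplane@(0, 1) [-x clear] — {backplane, heatsink, module}
4. connector@(2, 1) [+y clear] — {backplane, connector, heatsink, module}
5. duct@(3, 1) [+x clear] — {backplane, connector, duct, heatsink, module}
6. bezel@(0, 0) [-y clear] — {backplane, bezel, connector, duct, heatsink, module}

heatsink; module; backplane; connector; duct; bezel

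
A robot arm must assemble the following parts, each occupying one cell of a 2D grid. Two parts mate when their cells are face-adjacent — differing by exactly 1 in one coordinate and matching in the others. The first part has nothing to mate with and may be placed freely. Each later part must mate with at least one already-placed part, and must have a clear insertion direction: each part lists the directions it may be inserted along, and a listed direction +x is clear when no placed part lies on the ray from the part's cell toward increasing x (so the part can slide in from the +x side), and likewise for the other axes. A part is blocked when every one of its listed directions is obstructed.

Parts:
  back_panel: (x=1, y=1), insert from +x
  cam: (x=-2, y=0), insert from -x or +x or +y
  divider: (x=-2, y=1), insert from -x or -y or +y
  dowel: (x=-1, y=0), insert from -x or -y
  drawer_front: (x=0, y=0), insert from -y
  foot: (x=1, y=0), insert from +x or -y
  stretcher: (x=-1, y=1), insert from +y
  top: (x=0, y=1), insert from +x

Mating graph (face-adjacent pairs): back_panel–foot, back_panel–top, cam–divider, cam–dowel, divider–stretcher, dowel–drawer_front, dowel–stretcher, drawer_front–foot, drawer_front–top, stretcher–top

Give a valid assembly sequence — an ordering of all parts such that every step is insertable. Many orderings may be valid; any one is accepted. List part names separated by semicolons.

drawer_front; dowel; stretcher; divider; cam; foot; top; back_panel

1. drawer_front@(0, 0) [-y clear] — {drawer_front}
2. dowel@(-1, 0) [-x clear] — {dowel, drawer_front}
3. stretcher@(-1, 1) [+y clear] — {dowel, drawer_front, stretcher}
4. divider@(-2, 1) [-x clear] — {divider, dowel, drawer_front, stretcher}
5. cam@(-2, 0) [-x clear] — {cam, divider, dowel, drawer_front, stretcher}
6. foot@(1, 0) [+x clear] — {cam, divider, dowel, drawer_front, foot, stretcher}
7. top@(0, 1) [+x clear] — {cam, divider, dowel, drawer_front, foot, stretcher, top}
8. back_panel@(1, 1) [+x clear] — {back_panel, cam, divider, dowel, drawer_front, foot, stretcher, top}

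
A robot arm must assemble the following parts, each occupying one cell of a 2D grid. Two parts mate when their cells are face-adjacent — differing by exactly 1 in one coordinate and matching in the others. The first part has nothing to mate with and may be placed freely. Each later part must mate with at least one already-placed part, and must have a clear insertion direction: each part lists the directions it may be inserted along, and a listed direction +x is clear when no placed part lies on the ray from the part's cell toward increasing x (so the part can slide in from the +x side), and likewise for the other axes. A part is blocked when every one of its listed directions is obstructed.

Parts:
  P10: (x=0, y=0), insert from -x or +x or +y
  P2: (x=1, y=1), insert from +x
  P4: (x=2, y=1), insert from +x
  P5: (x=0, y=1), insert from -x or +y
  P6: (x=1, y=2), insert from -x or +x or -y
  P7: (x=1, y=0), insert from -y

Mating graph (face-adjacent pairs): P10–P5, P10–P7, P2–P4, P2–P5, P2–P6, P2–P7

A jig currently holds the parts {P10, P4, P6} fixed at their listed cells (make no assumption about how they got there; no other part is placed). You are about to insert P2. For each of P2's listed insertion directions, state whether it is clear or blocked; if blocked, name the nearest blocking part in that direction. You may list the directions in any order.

+x: blocked by P4

+x: nearest on ray is P4@(2, 1) ⇒ blocked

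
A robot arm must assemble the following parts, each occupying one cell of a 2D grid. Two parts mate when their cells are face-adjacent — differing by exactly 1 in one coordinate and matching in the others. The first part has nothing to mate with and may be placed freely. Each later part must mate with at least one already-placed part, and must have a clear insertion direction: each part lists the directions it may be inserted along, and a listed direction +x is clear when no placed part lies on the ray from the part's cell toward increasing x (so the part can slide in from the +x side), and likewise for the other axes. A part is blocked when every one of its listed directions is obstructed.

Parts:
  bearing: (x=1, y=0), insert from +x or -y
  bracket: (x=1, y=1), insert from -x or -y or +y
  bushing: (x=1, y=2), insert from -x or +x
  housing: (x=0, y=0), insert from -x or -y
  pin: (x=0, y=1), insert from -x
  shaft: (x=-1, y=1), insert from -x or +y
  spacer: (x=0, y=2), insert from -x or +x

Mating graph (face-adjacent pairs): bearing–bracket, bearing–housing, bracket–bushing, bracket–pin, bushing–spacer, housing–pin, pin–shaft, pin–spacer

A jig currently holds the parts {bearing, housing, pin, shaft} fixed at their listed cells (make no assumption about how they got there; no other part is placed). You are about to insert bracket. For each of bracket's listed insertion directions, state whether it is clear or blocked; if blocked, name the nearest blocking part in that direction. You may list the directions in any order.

-x: nearest on ray is pin@(0, 1) ⇒ blocked
-y: nearest on ray is bearing@(1, 0) ⇒ blocked
+y: ray from bracket(1, 1) has no placed part ⇒ clear

+y: clear; -x: blocked by pin; -y: blocked by bearing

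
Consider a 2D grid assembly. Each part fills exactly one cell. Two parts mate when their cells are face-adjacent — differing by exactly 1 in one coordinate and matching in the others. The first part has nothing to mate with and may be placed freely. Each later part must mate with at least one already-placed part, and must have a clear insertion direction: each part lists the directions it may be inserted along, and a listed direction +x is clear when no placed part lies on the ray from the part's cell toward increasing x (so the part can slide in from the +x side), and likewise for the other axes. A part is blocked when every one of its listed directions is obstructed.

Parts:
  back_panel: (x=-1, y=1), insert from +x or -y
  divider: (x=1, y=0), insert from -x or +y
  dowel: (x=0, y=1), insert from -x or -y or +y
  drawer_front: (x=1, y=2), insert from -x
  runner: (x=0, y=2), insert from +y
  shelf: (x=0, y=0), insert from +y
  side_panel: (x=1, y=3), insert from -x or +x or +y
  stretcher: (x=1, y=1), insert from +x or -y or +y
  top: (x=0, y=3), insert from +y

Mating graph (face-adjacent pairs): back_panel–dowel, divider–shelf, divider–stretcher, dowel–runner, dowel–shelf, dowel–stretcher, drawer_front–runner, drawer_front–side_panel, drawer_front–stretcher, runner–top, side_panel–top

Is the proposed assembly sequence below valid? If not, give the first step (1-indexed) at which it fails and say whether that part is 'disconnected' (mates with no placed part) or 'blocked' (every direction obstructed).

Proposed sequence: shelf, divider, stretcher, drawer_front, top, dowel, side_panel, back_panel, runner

1. shelf@(0, 0) [+y clear] — {shelf}
2. divider@(1, 0) [+y clear] — {divider, shelf}
3. stretcher@(1, 1) [+x clear] — {divider, shelf, stretcher}
4. drawer_front@(1, 2) [-x clear] — {divider, drawer_front, shelf, stretcher}
5. top@(0, 3) — no placed neighbour ⇒ disconnected

Invalid at step 5 (disconnected)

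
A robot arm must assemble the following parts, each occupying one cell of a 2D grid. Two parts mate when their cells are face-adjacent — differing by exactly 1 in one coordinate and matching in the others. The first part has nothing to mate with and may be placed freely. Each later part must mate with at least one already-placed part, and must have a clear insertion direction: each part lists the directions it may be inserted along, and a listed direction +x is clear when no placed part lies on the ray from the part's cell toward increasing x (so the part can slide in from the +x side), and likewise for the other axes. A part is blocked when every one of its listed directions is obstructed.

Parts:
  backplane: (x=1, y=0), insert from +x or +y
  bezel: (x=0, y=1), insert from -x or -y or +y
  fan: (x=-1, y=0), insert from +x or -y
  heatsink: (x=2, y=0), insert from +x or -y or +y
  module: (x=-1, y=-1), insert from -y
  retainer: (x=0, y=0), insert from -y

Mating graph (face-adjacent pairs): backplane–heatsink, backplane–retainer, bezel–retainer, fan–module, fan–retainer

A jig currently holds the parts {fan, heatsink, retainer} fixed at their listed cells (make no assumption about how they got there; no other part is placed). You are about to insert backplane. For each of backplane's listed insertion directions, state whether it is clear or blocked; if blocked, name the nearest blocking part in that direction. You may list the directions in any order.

+x: blocked by heatsink; +y: clear

+x: nearest on ray is heatsink@(2, 0) ⇒ blocked
+y: ray from backplane(1, 0) has no placed part ⇒ clear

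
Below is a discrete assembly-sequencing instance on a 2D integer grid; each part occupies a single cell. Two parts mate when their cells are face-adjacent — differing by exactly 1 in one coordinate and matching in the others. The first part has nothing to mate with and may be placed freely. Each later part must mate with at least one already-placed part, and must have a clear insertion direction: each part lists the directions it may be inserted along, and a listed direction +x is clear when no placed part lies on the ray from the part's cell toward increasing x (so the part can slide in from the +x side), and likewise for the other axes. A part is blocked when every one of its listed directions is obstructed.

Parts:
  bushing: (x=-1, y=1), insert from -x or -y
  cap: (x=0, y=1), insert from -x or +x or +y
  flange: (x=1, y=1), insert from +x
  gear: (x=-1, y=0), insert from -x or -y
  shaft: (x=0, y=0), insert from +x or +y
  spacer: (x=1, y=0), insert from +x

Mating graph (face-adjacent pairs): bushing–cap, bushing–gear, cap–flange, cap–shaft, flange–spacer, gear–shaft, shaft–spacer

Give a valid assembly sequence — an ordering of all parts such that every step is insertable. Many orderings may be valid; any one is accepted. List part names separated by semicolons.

spacer; flange; shaft; gear; bushing; cap

1. spacer@(1, 0) [+x clear] — {spacer}
2. flange@(1, 1) [+x clear] — {flange, spacer}
3. shaft@(0, 0) [+y clear] — {flange, shaft, spacer}
4. gear@(-1, 0) [-x clear] — {flange, gear, shaft, spacer}
5. bushing@(-1, 1) [-x clear] — {bushing, flange, gear, shaft, spacer}
6. cap@(0, 1) [+y clear] — {bushing, cap, flange, gear, shaft, spacer}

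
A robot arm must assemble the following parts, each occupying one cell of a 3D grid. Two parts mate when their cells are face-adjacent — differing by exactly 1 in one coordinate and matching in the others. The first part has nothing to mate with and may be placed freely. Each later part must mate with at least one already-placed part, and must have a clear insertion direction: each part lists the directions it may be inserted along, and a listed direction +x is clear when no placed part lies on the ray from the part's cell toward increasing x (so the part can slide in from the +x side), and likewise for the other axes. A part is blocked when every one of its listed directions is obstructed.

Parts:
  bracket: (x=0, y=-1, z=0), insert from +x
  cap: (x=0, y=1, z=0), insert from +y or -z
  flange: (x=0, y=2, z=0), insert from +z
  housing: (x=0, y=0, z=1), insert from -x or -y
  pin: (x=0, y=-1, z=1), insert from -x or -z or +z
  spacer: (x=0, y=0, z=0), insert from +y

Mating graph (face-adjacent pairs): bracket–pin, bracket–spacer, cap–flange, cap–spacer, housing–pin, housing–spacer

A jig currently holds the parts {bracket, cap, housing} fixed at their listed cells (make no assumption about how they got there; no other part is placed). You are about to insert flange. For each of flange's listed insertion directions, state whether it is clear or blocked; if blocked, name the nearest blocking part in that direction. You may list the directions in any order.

+z: ray from flange(0, 2, 0) has no placed part ⇒ clear

+z: clear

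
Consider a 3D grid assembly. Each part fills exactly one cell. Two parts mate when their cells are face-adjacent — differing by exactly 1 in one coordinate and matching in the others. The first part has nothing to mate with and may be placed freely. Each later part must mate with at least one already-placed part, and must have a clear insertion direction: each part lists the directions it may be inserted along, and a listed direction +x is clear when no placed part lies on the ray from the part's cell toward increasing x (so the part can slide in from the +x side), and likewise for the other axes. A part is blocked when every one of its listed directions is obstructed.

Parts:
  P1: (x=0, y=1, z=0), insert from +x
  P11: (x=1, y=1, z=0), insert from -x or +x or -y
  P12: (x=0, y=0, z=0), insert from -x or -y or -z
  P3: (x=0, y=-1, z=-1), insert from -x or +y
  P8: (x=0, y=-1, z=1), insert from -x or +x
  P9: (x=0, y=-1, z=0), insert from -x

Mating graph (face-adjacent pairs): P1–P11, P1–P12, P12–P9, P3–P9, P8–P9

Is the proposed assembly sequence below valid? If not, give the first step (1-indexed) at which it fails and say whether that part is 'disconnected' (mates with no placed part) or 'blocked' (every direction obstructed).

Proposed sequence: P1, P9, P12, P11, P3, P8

1. P1@(0, 1, 0) [+x clear] — {P1}
2. P9@(0, -1, 0) — no placed neighbour ⇒ disconnected

Invalid at step 2 (disconnected)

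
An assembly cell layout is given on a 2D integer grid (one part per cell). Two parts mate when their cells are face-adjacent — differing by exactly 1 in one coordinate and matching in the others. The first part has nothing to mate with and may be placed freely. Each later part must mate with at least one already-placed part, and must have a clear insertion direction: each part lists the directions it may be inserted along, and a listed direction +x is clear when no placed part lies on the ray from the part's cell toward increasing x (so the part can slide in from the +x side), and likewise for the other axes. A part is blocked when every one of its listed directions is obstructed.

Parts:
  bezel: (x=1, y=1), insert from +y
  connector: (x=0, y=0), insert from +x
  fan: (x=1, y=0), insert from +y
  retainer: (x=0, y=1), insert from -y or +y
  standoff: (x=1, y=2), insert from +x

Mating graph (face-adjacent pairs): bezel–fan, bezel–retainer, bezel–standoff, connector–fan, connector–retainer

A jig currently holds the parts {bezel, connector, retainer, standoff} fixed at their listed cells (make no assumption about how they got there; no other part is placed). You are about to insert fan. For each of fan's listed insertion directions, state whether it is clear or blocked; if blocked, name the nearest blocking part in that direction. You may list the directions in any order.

+y: nearest on ray is bezel@(1, 1) ⇒ blocked

+y: blocked by bezel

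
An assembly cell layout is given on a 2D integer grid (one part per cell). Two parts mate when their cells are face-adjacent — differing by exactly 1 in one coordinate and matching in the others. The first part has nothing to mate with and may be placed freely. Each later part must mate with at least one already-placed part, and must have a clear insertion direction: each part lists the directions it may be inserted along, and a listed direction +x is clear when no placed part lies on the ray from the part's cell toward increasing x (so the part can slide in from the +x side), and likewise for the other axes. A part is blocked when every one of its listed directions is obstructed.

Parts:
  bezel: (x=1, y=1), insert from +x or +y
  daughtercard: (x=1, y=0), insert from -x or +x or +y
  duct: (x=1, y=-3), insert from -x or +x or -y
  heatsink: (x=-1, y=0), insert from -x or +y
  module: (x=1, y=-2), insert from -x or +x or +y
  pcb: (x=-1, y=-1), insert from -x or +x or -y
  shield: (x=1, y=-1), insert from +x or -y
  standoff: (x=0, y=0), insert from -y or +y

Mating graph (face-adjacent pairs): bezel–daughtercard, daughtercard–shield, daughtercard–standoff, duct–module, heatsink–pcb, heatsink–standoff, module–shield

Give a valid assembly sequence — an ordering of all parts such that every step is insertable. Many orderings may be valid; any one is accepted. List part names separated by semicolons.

pcb; heatsink; standoff; daughtercard; shield; module; bezel; duct

1. pcb@(-1, -1) [-x clear] — {pcb}
2. heatsink@(-1, 0) [-x clear] — {heatsink, pcb}
3. standoff@(0, 0) [-y clear] — {heatsink, pcb, standoff}
4. daughtercard@(1, 0) [+x clear] — {daughtercard, heatsink, pcb, standoff}
5. shield@(1, -1) [+x clear] — {daughtercard, heatsink, pcb, shield, standoff}
6. module@(1, -2) [-x clear] — {daughtercard, heatsink, module, pcb, shield, standoff}
7. bezel@(1, 1) [+x clear] — {bezel, daughtercard, heatsink, module, pcb, shield, standoff}
8. duct@(1, -3) [-x clear] — {bezel, daughtercard, duct, heatsink, module, pcb, shield, standoff}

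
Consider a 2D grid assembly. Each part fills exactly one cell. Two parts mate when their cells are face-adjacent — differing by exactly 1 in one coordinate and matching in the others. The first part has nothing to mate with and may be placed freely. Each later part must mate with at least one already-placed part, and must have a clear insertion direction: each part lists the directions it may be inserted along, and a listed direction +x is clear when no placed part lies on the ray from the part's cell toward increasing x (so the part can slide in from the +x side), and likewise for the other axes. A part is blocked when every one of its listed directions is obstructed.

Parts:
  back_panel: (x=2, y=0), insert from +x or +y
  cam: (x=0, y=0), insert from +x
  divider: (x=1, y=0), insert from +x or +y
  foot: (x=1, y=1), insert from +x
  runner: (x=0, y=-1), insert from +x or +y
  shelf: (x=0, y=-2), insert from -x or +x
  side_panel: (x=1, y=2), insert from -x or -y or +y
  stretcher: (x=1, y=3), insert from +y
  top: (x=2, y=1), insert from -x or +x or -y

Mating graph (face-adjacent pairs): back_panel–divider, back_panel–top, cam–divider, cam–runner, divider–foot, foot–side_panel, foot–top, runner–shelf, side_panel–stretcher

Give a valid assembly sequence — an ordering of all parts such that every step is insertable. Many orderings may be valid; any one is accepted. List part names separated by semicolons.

cam; runner; divider; foot; top; side_panel; stretcher; back_panel; shelf

1. cam@(0, 0) [+x clear] — {cam}
2. runner@(0, -1) [+x clear] — {cam, runner}
3. divider@(1, 0) [+x clear] — {cam, divider, runner}
4. foot@(1, 1) [+x clear] — {cam, divider, foot, runner}
5. top@(2, 1) [+x clear] — {cam, divider, foot, runner, top}
6. side_panel@(1, 2) [-x clear] — {cam, divider, foot, runner, side_panel, top}
7. stretcher@(1, 3) [+y clear] — {cam, divider, foot, runner, side_panel, stretcher, top}
8. back_panel@(2, 0) [+x clear] — {back_panel, cam, divider, foot, runner, side_panel, stretcher, top}
9. shelf@(0, -2) [-x clear] — {back_panel, cam, divider, foot, runner, shelf, side_panel, stretcher, top}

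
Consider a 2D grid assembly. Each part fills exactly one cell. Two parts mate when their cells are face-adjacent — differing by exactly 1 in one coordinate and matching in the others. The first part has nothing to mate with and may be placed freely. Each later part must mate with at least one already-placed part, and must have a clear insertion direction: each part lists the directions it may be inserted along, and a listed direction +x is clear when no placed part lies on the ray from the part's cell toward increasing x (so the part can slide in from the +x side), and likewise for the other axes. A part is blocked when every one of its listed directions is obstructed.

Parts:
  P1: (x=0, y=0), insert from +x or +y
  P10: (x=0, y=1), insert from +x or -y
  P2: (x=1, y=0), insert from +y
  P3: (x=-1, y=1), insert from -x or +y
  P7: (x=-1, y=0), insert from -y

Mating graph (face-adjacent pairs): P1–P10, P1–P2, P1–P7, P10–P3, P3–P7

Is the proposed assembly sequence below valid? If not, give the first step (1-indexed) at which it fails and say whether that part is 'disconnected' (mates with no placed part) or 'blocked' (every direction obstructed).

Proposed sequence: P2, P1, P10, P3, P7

1. P2@(1, 0) [+y clear] — {P2}
2. P1@(0, 0) [+y clear] — {P1, P2}
3. P10@(0, 1) [+x clear] — {P1, P10, P2}
4. P3@(-1, 1) [-x clear] — {P1, P10, P2, P3}
5. P7@(-1, 0) [-y clear] — {P1, P10, P2, P3, P7}

Valid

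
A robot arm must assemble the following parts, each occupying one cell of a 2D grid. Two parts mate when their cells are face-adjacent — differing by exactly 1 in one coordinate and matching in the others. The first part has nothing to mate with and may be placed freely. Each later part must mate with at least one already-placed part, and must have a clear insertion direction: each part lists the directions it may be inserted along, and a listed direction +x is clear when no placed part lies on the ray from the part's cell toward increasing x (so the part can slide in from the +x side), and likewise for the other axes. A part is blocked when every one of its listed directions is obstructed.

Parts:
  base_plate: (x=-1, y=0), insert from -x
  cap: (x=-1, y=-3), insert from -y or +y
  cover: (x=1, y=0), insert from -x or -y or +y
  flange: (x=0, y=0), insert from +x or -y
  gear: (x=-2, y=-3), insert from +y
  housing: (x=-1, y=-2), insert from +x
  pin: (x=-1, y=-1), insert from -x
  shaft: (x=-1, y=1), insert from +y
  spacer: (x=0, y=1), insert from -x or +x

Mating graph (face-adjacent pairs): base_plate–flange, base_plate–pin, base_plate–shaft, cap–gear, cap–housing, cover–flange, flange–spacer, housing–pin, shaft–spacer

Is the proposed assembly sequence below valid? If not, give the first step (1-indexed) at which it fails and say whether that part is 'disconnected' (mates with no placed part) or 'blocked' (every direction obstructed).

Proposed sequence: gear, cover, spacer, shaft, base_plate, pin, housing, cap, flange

1. gear@(-2, -3) [+y clear] — {gear}
2. cover@(1, 0) — no placed neighbour ⇒ disconnected

Invalid at step 2 (disconnected)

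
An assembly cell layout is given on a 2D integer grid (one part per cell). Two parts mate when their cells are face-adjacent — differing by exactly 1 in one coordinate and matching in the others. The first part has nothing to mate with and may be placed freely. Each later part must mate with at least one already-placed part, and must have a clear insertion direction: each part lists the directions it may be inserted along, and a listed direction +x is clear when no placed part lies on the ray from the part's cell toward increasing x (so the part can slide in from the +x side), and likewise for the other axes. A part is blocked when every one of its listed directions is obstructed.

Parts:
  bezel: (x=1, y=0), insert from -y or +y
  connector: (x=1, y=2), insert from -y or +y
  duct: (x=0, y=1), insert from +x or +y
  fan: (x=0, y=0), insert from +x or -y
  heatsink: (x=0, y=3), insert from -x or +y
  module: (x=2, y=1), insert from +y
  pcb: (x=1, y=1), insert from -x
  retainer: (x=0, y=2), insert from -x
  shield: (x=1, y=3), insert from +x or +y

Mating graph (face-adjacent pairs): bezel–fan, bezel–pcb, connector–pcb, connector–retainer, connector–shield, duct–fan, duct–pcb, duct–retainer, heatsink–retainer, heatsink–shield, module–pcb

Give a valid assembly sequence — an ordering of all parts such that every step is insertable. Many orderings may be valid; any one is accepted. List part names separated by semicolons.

1. module@(2, 1) [+y clear] — {module}
2. pcb@(1, 1) [-x clear] — {module, pcb}
3. duct@(0, 1) [+y clear] — {duct, module, pcb}
4. fan@(0, 0) [+x clear] — {duct, fan, module, pcb}
5. bezel@(1, 0) [-y clear] — {bezel, duct, fan, module, pcb}
6. retainer@(0, 2) [-x clear] — {bezel, duct, fan, module, pcb, retainer}
7. heatsink@(0, 3) [-x clear] — {bezel, duct, fan, heatsink, module, pcb, retainer}
8. connector@(1, 2) [+y clear] — {bezel, connector, duct, fan, heatsink, module, pcb, retainer}
9. shield@(1, 3) [+x clear] — {bezel, connector, duct, fan, heatsink, module, pcb, retainer, shield}

module; pcb; duct; fan; bezel; retainer; heatsink; connector; shield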